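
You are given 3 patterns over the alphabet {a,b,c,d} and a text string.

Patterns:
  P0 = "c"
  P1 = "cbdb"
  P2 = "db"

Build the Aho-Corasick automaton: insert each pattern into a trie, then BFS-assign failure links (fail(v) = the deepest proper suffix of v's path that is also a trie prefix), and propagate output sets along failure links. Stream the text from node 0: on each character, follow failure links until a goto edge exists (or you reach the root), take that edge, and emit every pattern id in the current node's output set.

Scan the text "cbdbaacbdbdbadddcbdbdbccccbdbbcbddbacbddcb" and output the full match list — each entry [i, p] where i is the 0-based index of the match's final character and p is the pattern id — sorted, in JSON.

Build automaton:
Trie nodes:
  n0 'ε': c→1 d→5
  n1 'c': b→2  [P0 ends]
  n2 'cb': d→3
  n3 'cbd': b→4
  n4 'cbdb': ·  [P1 ends]
  n5 'd': b→6
  n6 'db': ·  [P2 ends]

Failure links (BFS by depth):
  n1('c'): parent n0 fail=0; on 'c' 0 → fail=0;  out {0}∪∅={0}
  n5('d'): parent n0 fail=0; on 'd' 0 → fail=0;  out ∅∪∅=∅
  n2('cb'): parent n1 fail=0; on 'b' 0 → fail=0;  out ∅∪∅=∅
  n6('db'): parent n5 fail=0; on 'b' 0 → fail=0;  out {2}∪∅={2}
  n3('cbd'): parent n2 fail=0; on 'd' 0 → fail=5;  out ∅∪∅=∅
  n4('cbdb'): parent n3 fail=5; on 'b' 5 → fail=6;  out {1}∪{2}={1,2}

Run:
[0] read 'c'  n0⇒n1  ** P0@[0:0]
[1] read 'b'  n1⇒n2
[2] read 'd'  n2⇒n3
[3] read 'b'  n3⇒n4  ** P1@[0:3],P2@[2:3]
[4] read 'a'  n4⇒n0 ·f
[5] read 'a'  n0⇒n0
[6] read 'c'  n0⇒n1  ** P0@[6:6]
[7] read 'b'  n1⇒n2
[8] read 'd'  n2⇒n3
[9] read 'b'  n3⇒n4  ** P1@[6:9],P2@[8:9]
[10] read 'd'  n4⇒n5 ·f
[11] read 'b'  n5⇒n6  ** P2@[10:11]
[12] read 'a'  n6⇒n0 ·f
[13] read 'd'  n0⇒n5
[14] read 'd'  n5⇒n5 ·f
[15] read 'd'  n5⇒n5 ·f
[16] read 'c'  n5⇒n1 ·f  ** P0@[16:16]
[17] read 'b'  n1⇒n2
[18] read 'd'  n2⇒n3
[19] read 'b'  n3⇒n4  ** P1@[16:19],P2@[18:19]
[20] read 'd'  n4⇒n5 ·f
[21] read 'b'  n5⇒n6  ** P2@[20:21]
[22] read 'c'  n6⇒n1 ·f  ** P0@[22:22]
[23] read 'c'  n1⇒n1 ·f  ** P0@[23:23]
[24] read 'c'  n1⇒n1 ·f  ** P0@[24:24]
[25] read 'c'  n1⇒n1 ·f  ** P0@[25:25]
[26] read 'b'  n1⇒n2
[27] read 'd'  n2⇒n3
[28] read 'b'  n3⇒n4  ** P1@[25:28],P2@[27:28]
[29] read 'b'  n4⇒n0 ·f
[30] read 'c'  n0⇒n1  ** P0@[30:30]
[31] read 'b'  n1⇒n2
[32] read 'd'  n2⇒n3
[33] read 'd'  n3⇒n5 ·f
[34] read 'b'  n5⇒n6  ** P2@[33:34]
[35] read 'a'  n6⇒n0 ·f
[36] read 'c'  n0⇒n1  ** P0@[36:36]
[37] read 'b'  n1⇒n2
[38] read 'd'  n2⇒n3
[39] read 'd'  n3⇒n5 ·f
[40] read 'c'  n5⇒n1 ·f  ** P0@[40:40]
[41] read 'b'  n1⇒n2

All matches (sorted): [[0,0],[3,1],[3,2],[6,0],[9,1],[9,2],[11,2],[16,0],[19,1],[19,2],[21,2],[22,0],[23,0],[24,0],[25,0],[28,1],[28,2],[30,0],[34,2],[36,0],[40,0]]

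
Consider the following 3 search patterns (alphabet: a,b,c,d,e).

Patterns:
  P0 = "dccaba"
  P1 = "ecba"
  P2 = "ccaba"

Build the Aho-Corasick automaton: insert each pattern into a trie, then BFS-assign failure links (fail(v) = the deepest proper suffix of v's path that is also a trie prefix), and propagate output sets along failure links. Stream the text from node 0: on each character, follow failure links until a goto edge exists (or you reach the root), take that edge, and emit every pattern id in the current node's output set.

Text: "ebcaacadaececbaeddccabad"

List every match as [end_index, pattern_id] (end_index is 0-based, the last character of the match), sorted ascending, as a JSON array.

Construct AC machine:
Trie nodes:
  0='ε' goto c→11 d→1 e→7
  1='d' goto c→2
  2='dc' goto c→3
  3='dcc' goto a→4
  4='dcca' goto b→5
  5='dccab' goto a→6
  6='dccaba' goto ·  [P0 ends]
  7='e' goto c→8
  8='ec' goto b→9
  9='ecb' goto a→10
  10='ecba' goto ·  [P1 ends]
  11='c' goto c→12
  12='cc' goto a→13
  13='cca' goto b→14
  14='ccab' goto a→15
  15='ccaba' goto ·  [P2 ends]

Failure links (BFS by depth):
  n1('d'): parent n0 fail=0; on 'd' 0 → fail=0;  out ∅∪∅=∅
  n7('e'): parent n0 fail=0; on 'e' 0 → fail=0;  out ∅∪∅=∅
  n11('c'): parent n0 fail=0; on 'c' 0 → fail=0;  out ∅∪∅=∅
  n2('dc'): parent n1 fail=0; on 'c' 0 → fail=11;  out ∅∪∅=∅
  n8('ec'): parent n7 fail=0; on 'c' 0 → fail=11;  out ∅∪∅=∅
  n12('cc'): parent n11 fail=0; on 'c' 0 → fail=11;  out ∅∪∅=∅
  n3('dcc'): parent n2 fail=11; on 'c' 11 → fail=12;  out ∅∪∅=∅
  n9('ecb'): parent n8 fail=11; on 'b' 11→0 → fail=0;  out ∅∪∅=∅
  n13('cca'): parent n12 fail=11; on 'a' 11→0 → fail=0;  out ∅∪∅=∅
  n4('dcca'): parent n3 fail=12; on 'a' 12 → fail=13;  out ∅∪∅=∅
  n10('ecba'): parent n9 fail=0; on 'a' 0 → fail=0;  out {1}∪∅={1}
  n14('ccab'): parent n13 fail=0; on 'b' 0 → fail=0;  out ∅∪∅=∅
  n5('dccab'): parent n4 fail=13; on 'b' 13 → fail=14;  out ∅∪∅=∅
  n15('ccaba'): parent n14 fail=0; on 'a' 0 → fail=0;  out {2}∪∅={2}
  n6('dccaba'): parent n5 fail=14; on 'a' 14 → fail=15;  out {0}∪{2}={0,2}

Scan:
pos 0 'e': at 7
pos 1 'b': at 0 ·f
pos 2 'c': at 11
pos 3 'a': at 0 ·f
pos 4 'a': at 0
pos 5 'c': at 11
pos 6 'a': at 0 ·f
pos 7 'd': at 1
pos 8 'a': at 0 ·f
pos 9 'e': at 7
pos 10 'c': at 8
pos 11 'e': at 7 ·f
pos 12 'c': at 8
pos 13 'b': at 9
pos 14 'a': at 10  emit P1@[11:14]
pos 15 'e': at 7 ·f
pos 16 'd': at 1 ·f
pos 17 'd': at 1 ·f
pos 18 'c': at 2
pos 19 'c': at 3
pos 20 'a': at 4
pos 21 'b': at 5
pos 22 'a': at 6  emit P0@[17:22],P2@[18:22]
pos 23 'd': at 1 ·f

Result: [[14,1],[22,0],[22,2]]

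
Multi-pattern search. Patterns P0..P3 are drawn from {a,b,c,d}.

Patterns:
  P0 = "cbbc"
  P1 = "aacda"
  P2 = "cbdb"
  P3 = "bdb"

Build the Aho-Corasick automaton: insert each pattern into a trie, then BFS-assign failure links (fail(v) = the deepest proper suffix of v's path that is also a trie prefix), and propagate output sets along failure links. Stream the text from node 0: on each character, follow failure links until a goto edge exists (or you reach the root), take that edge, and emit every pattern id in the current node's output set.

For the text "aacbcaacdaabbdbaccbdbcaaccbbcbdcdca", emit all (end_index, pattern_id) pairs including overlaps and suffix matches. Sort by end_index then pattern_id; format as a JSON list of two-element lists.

Build:
Trie nodes:
  0='ε' goto a→5 b→12 c→1
  1='c' goto b→2
  2='cb' goto b→3 d→10
  3='cbb' goto c→4
  4='cbbc' goto ·  ←P0
  5='a' goto a→6
  6='aa' goto c→7
  7='aac' goto d→8
  8='aacd' goto a→9
  9='aacda' goto ·  ←P1
  10='cbd' goto b→11
  11='cbdb' goto ·  ←P2
  12='b' goto d→13
  13='bd' goto b→14
  14='bdb' goto ·  ←P3

BFS fail/out derivation:
  n1('c'): parent n0 fail=0; on 'c' 0 → fail=0;  out ∅∪∅=∅
  n5('a'): parent n0 fail=0; on 'a' 0 → fail=0;  out ∅∪∅=∅
  n12('b'): parent n0 fail=0; on 'b' 0 → fail=0;  out ∅∪∅=∅
  n2('cb'): parent n1 fail=0; on 'b' 0 → fail=12;  out ∅∪∅=∅
  n6('aa'): parent n5 fail=0; on 'a' 0 → fail=5;  out ∅∪∅=∅
  n13('bd'): parent n12 fail=0; on 'd' 0 → fail=0;  out ∅∪∅=∅
  n3('cbb'): parent n2 fail=12; on 'b' 12→0 → fail=12;  out ∅∪∅=∅
  n7('aac'): parent n6 fail=5; on 'c' 5→0 → fail=1;  out ∅∪∅=∅
  n10('cbd'): parent n2 fail=12; on 'd' 12 → fail=13;  out ∅∪∅=∅
  n14('bdb'): parent n13 fail=0; on 'b' 0 → fail=12;  out {3}∪∅={3}
  n4('cbbc'): parent n3 fail=12; on 'c' 12→0 → fail=1;  out {0}∪∅={0}
  n8('aacd'): parent n7 fail=1; on 'd' 1→0 → fail=0;  out ∅∪∅=∅
  n11('cbdb'): parent n10 fail=13; on 'b' 13 → fail=14;  out {2}∪{3}={2,3}
  n9('aacda'): parent n8 fail=0; on 'a' 0 → fail=5;  out {1}∪∅={1}

Scan:
i=0 'a': node 0→5
i=1 'a': node 5→6
i=2 'c': node 6→7
i=3 'b': node 7→2 ·f
i=4 'c': node 2→1 ·f
i=5 'a': node 1→5 ·f
i=6 'a': node 5→6
i=7 'c': node 6→7
i=8 'd': node 7→8
i=9 'a': node 8→9  → match P1@[5:9]
i=10 'a': node 9→6 ·f
i=11 'b': node 6→12 ·f
i=12 'b': node 12→12 ·f
i=13 'd': node 12→13
i=14 'b': node 13→14  → match P3@[12:14]
i=15 'a': node 14→5 ·f
i=16 'c': node 5→1 ·f
i=17 'c': node 1→1 ·f
i=18 'b': node 1→2
i=19 'd': node 2→10
i=20 'b': node 10→11  → match P2@[17:20],P3@[18:20]
i=21 'c': node 11→1 ·f
i=22 'a': node 1→5 ·f
i=23 'a': node 5→6
i=24 'c': node 6→7
i=25 'c': node 7→1 ·f
i=26 'b': node 1→2
i=27 'b': node 2→3
i=28 'c': node 3→4  → match P0@[25:28]
i=29 'b': node 4→2 ·f
i=30 'd': node 2→10
i=31 'c': node 10→1 ·f
i=32 'd': node 1→0 ·f
i=33 'c': node 0→1
i=34 'a': node 1→5 ·f

All matches (sorted): [[9,1],[14,3],[20,2],[20,3],[28,0]]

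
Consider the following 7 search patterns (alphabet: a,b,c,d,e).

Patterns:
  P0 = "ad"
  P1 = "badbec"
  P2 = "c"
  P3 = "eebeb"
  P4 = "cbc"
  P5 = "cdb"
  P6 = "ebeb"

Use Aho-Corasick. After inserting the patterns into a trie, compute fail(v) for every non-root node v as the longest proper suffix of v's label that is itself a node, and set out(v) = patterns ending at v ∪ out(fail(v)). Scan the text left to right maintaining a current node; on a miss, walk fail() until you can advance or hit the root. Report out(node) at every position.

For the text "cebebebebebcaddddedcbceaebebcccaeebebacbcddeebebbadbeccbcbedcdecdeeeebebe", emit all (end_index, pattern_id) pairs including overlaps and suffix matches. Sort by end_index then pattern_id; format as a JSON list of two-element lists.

Build automaton:
Trie (insert patterns):
  n0 'ε': a→1 b→3 c→9 e→10
  n1 'a': d→2
  n2 'ad': ·  [P0 ends]
  n3 'b': a→4
  n4 'ba': d→5
  n5 'bad': b→6
  n6 'badb': e→7
  n7 'badbe': c→8
  n8 'badbec': ·  [P1 ends]
  n9 'c': b→15 d→17  [P2 ends]
  n10 'e': b→19 e→11
  n11 'ee': b→12
  n12 'eeb': e→13
  n13 'eebe': b→14
  n14 'eebeb': ·  [P3 ends]
  n15 'cb': c→16
  n16 'cbc': ·  [P4 ends]
  n17 'cd': b→18
  n18 'cdb': ·  [P5 ends]
  n19 'eb': e→20
  n20 'ebe': b→21
  n21 'ebeb': ·  [P6 ends]

BFS fail/out derivation:
  n1('a'): parent n0 fail=0; on 'a' 0 → fail=0;  out ∅∪∅=∅
  n3('b'): parent n0 fail=0; on 'b' 0 → fail=0;  out ∅∪∅=∅
  n9('c'): parent n0 fail=0; on 'c' 0 → fail=0;  out {2}∪∅={2}
  n10('e'): parent n0 fail=0; on 'e' 0 → fail=0;  out ∅∪∅=∅
  n2('ad'): parent n1 fail=0; on 'd' 0 → fail=0;  out {0}∪∅={0}
  n4('ba'): parent n3 fail=0; on 'a' 0 → fail=1;  out ∅∪∅=∅
  n11('ee'): parent n10 fail=0; on 'e' 0 → fail=10;  out ∅∪∅=∅
  n15('cb'): parent n9 fail=0; on 'b' 0 → fail=3;  out ∅∪∅=∅
  n17('cd'): parent n9 fail=0; on 'd' 0 → fail=0;  out ∅∪∅=∅
  n19('eb'): parent n10 fail=0; on 'b' 0 → fail=3;  out ∅∪∅=∅
  n5('bad'): parent n4 fail=1; on 'd' 1 → fail=2;  out ∅∪{0}={0}
  n12('eeb'): parent n11 fail=10; on 'b' 10 → fail=19;  out ∅∪∅=∅
  n16('cbc'): parent n15 fail=3; on 'c' 3→0 → fail=9;  out {4}∪{2}={2,4}
  n18('cdb'): parent n17 fail=0; on 'b' 0 → fail=3;  out {5}∪∅={5}
  n20('ebe'): parent n19 fail=3; on 'e' 3→0 → fail=10;  out ∅∪∅=∅
  n6('badb'): parent n5 fail=2; on 'b' 2→0 → fail=3;  out ∅∪∅=∅
  n13('eebe'): parent n12 fail=19; on 'e' 19 → fail=20;  out ∅∪∅=∅
  n21('ebeb'): parent n20 fail=10; on 'b' 10 → fail=19;  out {6}∪∅={6}
  n7('badbe'): parent n6 fail=3; on 'e' 3→0 → fail=10;  out ∅∪∅=∅
  n14('eebeb'): parent n13 fail=20; on 'b' 20 → fail=21;  out {3}∪{6}={3,6}
  n8('badbec'): parent n7 fail=10; on 'c' 10→0 → fail=9;  out {1}∪{2}={1,2}

Run:
pos 0 'c': at 9  → match P2@[0:0]
pos 1 'e': at 10 ·f
pos 2 'b': at 19
pos 3 'e': at 20
pos 4 'b': at 21  → match P6@[1:4]
pos 5 'e': at 20 ·f
pos 6 'b': at 21  → match P6@[3:6]
pos 7 'e': at 20 ·f
pos 8 'b': at 21  → match P6@[5:8]
pos 9 'e': at 20 ·f
pos 10 'b': at 21  → match P6@[7:10]
pos 11 'c': at 9 ·f  → match P2@[11:11]
pos 12 'a': at 1 ·f
pos 13 'd': at 2  → match P0@[12:13]
pos 14 'd': at 0 ·f
pos 15 'd': at 0
pos 16 'd': at 0
pos 17 'e': at 10
pos 18 'd': at 0 ·f
pos 19 'c': at 9  → match P2@[19:19]
pos 20 'b': at 15
pos 21 'c': at 16  → match P2@[21:21],P4@[19:21]
pos 22 'e': at 10 ·f
pos 23 'a': at 1 ·f
pos 24 'e': at 10 ·f
pos 25 'b': at 19
pos 26 'e': at 20
pos 27 'b': at 21  → match P6@[24:27]
pos 28 'c': at 9 ·f  → match P2@[28:28]
pos 29 'c': at 9 ·f  → match P2@[29:29]
pos 30 'c': at 9 ·f  → match P2@[30:30]
pos 31 'a': at 1 ·f
pos 32 'e': at 10 ·f
pos 33 'e': at 11
pos 34 'b': at 12
pos 35 'e': at 13
pos 36 'b': at 14  → match P3@[32:36],P6@[33:36]
pos 37 'a': at 4 ·f
pos 38 'c': at 9 ·f  → match P2@[38:38]
pos 39 'b': at 15
pos 40 'c': at 16  → match P2@[40:40],P4@[38:40]
pos 41 'd': at 17 ·f
pos 42 'd': at 0 ·f
pos 43 'e': at 10
pos 44 'e': at 11
pos 45 'b': at 12
pos 46 'e': at 13
pos 47 'b': at 14  → match P3@[43:47],P6@[44:47]
pos 48 'b': at 3 ·f
pos 49 'a': at 4
pos 50 'd': at 5  → match P0@[49:50]
pos 51 'b': at 6
pos 52 'e': at 7
pos 53 'c': at 8  → match P1@[48:53],P2@[53:53]
pos 54 'c': at 9 ·f  → match P2@[54:54]
pos 55 'b': at 15
pos 56 'c': at 16  → match P2@[56:56],P4@[54:56]
pos 57 'b': at 15 ·f
pos 58 'e': at 10 ·f
pos 59 'd': at 0 ·f
pos 60 'c': at 9  → match P2@[60:60]
pos 61 'd': at 17
pos 62 'e': at 10 ·f
pos 63 'c': at 9 ·f  → match P2@[63:63]
pos 64 'd': at 17
pos 65 'e': at 10 ·f
pos 66 'e': at 11
pos 67 'e': at 11 ·f
pos 68 'e': at 11 ·f
pos 69 'b': at 12
pos 70 'e': at 13
pos 71 'b': at 14  → match P3@[67:71],P6@[68:71]
pos 72 'e': at 20 ·f

Matches: [[0,2],[4,6],[6,6],[8,6],[10,6],[11,2],[13,0],[19,2],[21,2],[21,4],[27,6],[28,2],[29,2],[30,2],[36,3],[36,6],[38,2],[40,2],[40,4],[47,3],[47,6],[50,0],[53,1],[53,2],[54,2],[56,2],[56,4],[60,2],[63,2],[71,3],[71,6]]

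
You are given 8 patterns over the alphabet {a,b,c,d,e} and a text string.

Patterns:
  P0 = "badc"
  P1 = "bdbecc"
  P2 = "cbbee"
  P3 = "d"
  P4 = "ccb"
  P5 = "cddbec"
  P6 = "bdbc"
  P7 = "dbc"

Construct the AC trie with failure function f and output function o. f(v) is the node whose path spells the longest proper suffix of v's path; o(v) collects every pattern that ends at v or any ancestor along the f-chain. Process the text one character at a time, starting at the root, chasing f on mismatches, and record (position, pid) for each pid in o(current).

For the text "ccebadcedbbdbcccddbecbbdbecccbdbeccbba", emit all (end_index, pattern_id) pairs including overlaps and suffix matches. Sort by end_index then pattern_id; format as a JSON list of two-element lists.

Build:
Trie (insert patterns):
  n0 'ε': b→1 c→10 d→15
  n1 'b': a→2 d→5
  n2 'ba': d→3
  n3 'bad': c→4
  n4 'badc': ·  [P0 ends]
  n5 'bd': b→6
  n6 'bdb': c→23 e→7
  n7 'bdbe': c→8
  n8 'bdbec': c→9
  n9 'bdbecc': ·  [P1 ends]
  n10 'c': b→11 c→16 d→18
  n11 'cb': b→12
  n12 'cbb': e→13
  n13 'cbbe': e→14
  n14 'cbbee': ·  [P2 ends]
  n15 'd': b→24  [P3 ends]
  n16 'cc': b→17
  n17 'ccb': ·  [P4 ends]
  n18 'cd': d→19
  n19 'cdd': b→20
  n20 'cddb': e→21
  n21 'cddbe': c→22
  n22 'cddbec': ·  [P5 ends]
  n23 'bdbc': ·  [P6 ends]
  n24 'db': c→25
  n25 'dbc': ·  [P7 ends]

BFS fail/out derivation:
  fail(1) 'b': from fail(0)=0 chase 'b': 0 ⇒ 0;  out=∅∪out(0)=∅
  fail(10) 'c': from fail(0)=0 chase 'c': 0 ⇒ 0;  out=∅∪out(0)=∅
  fail(15) 'd': from fail(0)=0 chase 'd': 0 ⇒ 0;  out={3}∪out(0)={3}
  fail(2) 'ba': from fail(1)=0 chase 'a': 0 ⇒ 0;  out=∅∪out(0)=∅
  fail(5) 'bd': from fail(1)=0 chase 'd': 0 ⇒ 15;  out=∅∪out(15)={3}
  fail(11) 'cb': from fail(10)=0 chase 'b': 0 ⇒ 1;  out=∅∪out(1)=∅
  fail(16) 'cc': from fail(10)=0 chase 'c': 0 ⇒ 10;  out=∅∪out(10)=∅
  fail(18) 'cd': from fail(10)=0 chase 'd': 0 ⇒ 15;  out=∅∪out(15)={3}
  fail(24) 'db': from fail(15)=0 chase 'b': 0 ⇒ 1;  out=∅∪out(1)=∅
  fail(3) 'bad': from fail(2)=0 chase 'd': 0 ⇒ 15;  out=∅∪out(15)={3}
  fail(6) 'bdb': from fail(5)=15 chase 'b': 15 ⇒ 24;  out=∅∪out(24)=∅
  fail(12) 'cbb': from fail(11)=1 chase 'b': 1→0 ⇒ 1;  out=∅∪out(1)=∅
  fail(17) 'ccb': from fail(16)=10 chase 'b': 10 ⇒ 11;  out={4}∪out(11)={4}
  fail(19) 'cdd': from fail(18)=15 chase 'd': 15→0 ⇒ 15;  out=∅∪out(15)={3}
  fail(25) 'dbc': from fail(24)=1 chase 'c': 1→0 ⇒ 10;  out={7}∪out(10)={7}
  fail(4) 'badc': from fail(3)=15 chase 'c': 15→0 ⇒ 10;  out={0}∪out(10)={0}
  fail(7) 'bdbe': from fail(6)=24 chase 'e': 24→1→0 ⇒ 0;  out=∅∪out(0)=∅
  fail(13) 'cbbe': from fail(12)=1 chase 'e': 1→0 ⇒ 0;  out=∅∪out(0)=∅
  fail(20) 'cddb': from fail(19)=15 chase 'b': 15 ⇒ 24;  out=∅∪out(24)=∅
  fail(23) 'bdbc': from fail(6)=24 chase 'c': 24 ⇒ 25;  out={6}∪out(25)={6,7}
  fail(8) 'bdbec': from fail(7)=0 chase 'c': 0 ⇒ 10;  out=∅∪out(10)=∅
  fail(14) 'cbbee': from fail(13)=0 chase 'e': 0 ⇒ 0;  out={2}∪out(0)={2}
  fail(21) 'cddbe': from fail(20)=24 chase 'e': 24→1→0 ⇒ 0;  out=∅∪out(0)=∅
  fail(9) 'bdbecc': from fail(8)=10 chase 'c': 10 ⇒ 16;  out={1}∪out(16)={1}
  fail(22) 'cddbec': from fail(21)=0 chase 'c': 0 ⇒ 10;  out={5}∪out(10)={5}

Text stream:
i=0 'c': node 0→10
i=1 'c': node 10→16
i=2 'e': node 16→0 (via fail)
i=3 'b': node 0→1
i=4 'a': node 1→2
i=5 'd': node 2→3  → match P3@[5:5]
i=6 'c': node 3→4  → match P0@[3:6]
i=7 'e': node 4→0 (via fail)
i=8 'd': node 0→15  → match P3@[8:8]
i=9 'b': node 15→24
i=10 'b': node 24→1 (via fail)
i=11 'd': node 1→5  → match P3@[11:11]
i=12 'b': node 5→6
i=13 'c': node 6→23  → match P6@[10:13],P7@[11:13]
i=14 'c': node 23→16 (via fail)
i=15 'c': node 16→16 (via fail)
i=16 'd': node 16→18 (via fail)  → match P3@[16:16]
i=17 'd': node 18→19  → match P3@[17:17]
i=18 'b': node 19→20
i=19 'e': node 20→21
i=20 'c': node 21→22  → match P5@[15:20]
i=21 'b': node 22→11 (via fail)
i=22 'b': node 11→12
i=23 'd': node 12→5 (via fail)  → match P3@[23:23]
i=24 'b': node 5→6
i=25 'e': node 6→7
i=26 'c': node 7→8
i=27 'c': node 8→9  → match P1@[22:27]
i=28 'c': node 9→16 (via fail)
i=29 'b': node 16→17  → match P4@[27:29]
i=30 'd': node 17→5 (via fail)  → match P3@[30:30]
i=31 'b': node 5→6
i=32 'e': node 6→7
i=33 'c': node 7→8
i=34 'c': node 8→9  → match P1@[29:34]
i=35 'b': node 9→17 (via fail)  → match P4@[33:35]
i=36 'b': node 17→12 (via fail)
i=37 'a': node 12→2 (via fail)

All matches (sorted): [[5,3],[6,0],[8,3],[11,3],[13,6],[13,7],[16,3],[17,3],[20,5],[23,3],[27,1],[29,4],[30,3],[34,1],[35,4]]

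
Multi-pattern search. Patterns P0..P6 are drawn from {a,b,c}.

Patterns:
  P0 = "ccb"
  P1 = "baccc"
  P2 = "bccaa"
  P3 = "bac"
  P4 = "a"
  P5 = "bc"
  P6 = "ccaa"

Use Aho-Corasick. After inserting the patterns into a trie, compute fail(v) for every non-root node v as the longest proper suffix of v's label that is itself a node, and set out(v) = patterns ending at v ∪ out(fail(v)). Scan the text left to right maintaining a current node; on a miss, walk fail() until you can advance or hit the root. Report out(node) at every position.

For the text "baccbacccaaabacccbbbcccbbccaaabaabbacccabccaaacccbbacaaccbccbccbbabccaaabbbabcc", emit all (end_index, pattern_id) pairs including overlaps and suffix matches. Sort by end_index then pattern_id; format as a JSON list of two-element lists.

Construct AC machine:
Trie nodes:
  0='ε' goto a→13 b→4 c→1
  1='c' goto c→2
  2='cc' goto a→14 b→3
  3='ccb' goto ·  [P0 ends]
  4='b' goto a→5 c→9
  5='ba' goto c→6
  6='bac' goto c→7  [P3 ends]
  7='bacc' goto c→8
  8='baccc' goto ·  [P1 ends]
  9='bc' goto c→10  [P5 ends]
  10='bcc' goto a→11
  11='bcca' goto a→12
  12='bccaa' goto ·  [P2 ends]
  13='a' goto ·  [P4 ends]
  14='cca' goto a→15
  15='ccaa' goto ·  [P6 ends]

BFS fail/out derivation:
  fail(1) 'c': from fail(0)=0 chase 'c': 0 ⇒ 0;  out=∅∪out(0)=∅
  fail(4) 'b': from fail(0)=0 chase 'b': 0 ⇒ 0;  out=∅∪out(0)=∅
  fail(13) 'a': from fail(0)=0 chase 'a': 0 ⇒ 0;  out={4}∪out(0)={4}
  fail(2) 'cc': from fail(1)=0 chase 'c': 0 ⇒ 1;  out=∅∪out(1)=∅
  fail(5) 'ba': from fail(4)=0 chase 'a': 0 ⇒ 13;  out=∅∪out(13)={4}
  fail(9) 'bc': from fail(4)=0 chase 'c': 0 ⇒ 1;  out={5}∪out(1)={5}
  fail(3) 'ccb': from fail(2)=1 chase 'b': 1→0 ⇒ 4;  out={0}∪out(4)={0}
  fail(6) 'bac': from fail(5)=13 chase 'c': 13→0 ⇒ 1;  out={3}∪out(1)={3}
  fail(10) 'bcc': from fail(9)=1 chase 'c': 1 ⇒ 2;  out=∅∪out(2)=∅
  fail(14) 'cca': from fail(2)=1 chase 'a': 1→0 ⇒ 13;  out=∅∪out(13)={4}
  fail(7) 'bacc': from fail(6)=1 chase 'c': 1 ⇒ 2;  out=∅∪out(2)=∅
  fail(11) 'bcca': from fail(10)=2 chase 'a': 2 ⇒ 14;  out=∅∪out(14)={4}
  fail(15) 'ccaa': from fail(14)=13 chase 'a': 13→0 ⇒ 13;  out={6}∪out(13)={4,6}
  fail(8) 'baccc': from fail(7)=2 chase 'c': 2→1 ⇒ 2;  out={1}∪out(2)={1}
  fail(12) 'bccaa': from fail(11)=14 chase 'a': 14 ⇒ 15;  out={2}∪out(15)={2,4,6}

Scan:
i=0 'b': node 0→4
i=1 'a': node 4→5  → match P4@[1:1]
i=2 'c': node 5→6  → match P3@[0:2]
i=3 'c': node 6→7
i=4 'b': node 7→3 ·f  → match P0@[2:4]
i=5 'a': node 3→5 ·f  → match P4@[5:5]
i=6 'c': node 5→6  → match P3@[4:6]
i=7 'c': node 6→7
i=8 'c': node 7→8  → match P1@[4:8]
i=9 'a': node 8→14 ·f  → match P4@[9:9]
i=10 'a': node 14→15  → match P4@[10:10],P6@[7:10]
i=11 'a': node 15→13 ·f  → match P4@[11:11]
i=12 'b': node 13→4 ·f
i=13 'a': node 4→5  → match P4@[13:13]
i=14 'c': node 5→6  → match P3@[12:14]
i=15 'c': node 6→7
i=16 'c': node 7→8  → match P1@[12:16]
i=17 'b': node 8→3 ·f  → match P0@[15:17]
i=18 'b': node 3→4 ·f
i=19 'b': node 4→4 ·f
i=20 'c': node 4→9  → match P5@[19:20]
i=21 'c': node 9→10
i=22 'c': node 10→2 ·f
i=23 'b': node 2→3  → match P0@[21:23]
i=24 'b': node 3→4 ·f
i=25 'c': node 4→9  → match P5@[24:25]
i=26 'c': node 9→10
i=27 'a': node 10→11  → match P4@[27:27]
i=28 'a': node 11→12  → match P2@[24:28],P4@[28:28],P6@[25:28]
i=29 'a': node 12→13 ·f  → match P4@[29:29]
i=30 'b': node 13→4 ·f
i=31 'a': node 4→5  → match P4@[31:31]
i=32 'a': node 5→13 ·f  → match P4@[32:32]
i=33 'b': node 13→4 ·f
i=34 'b': node 4→4 ·f
i=35 'a': node 4→5  → match P4@[35:35]
i=36 'c': node 5→6  → match P3@[34:36]
i=37 'c': node 6→7
i=38 'c': node 7→8  → match P1@[34:38]
i=39 'a': node 8→14 ·f  → match P4@[39:39]
i=40 'b': node 14→4 ·f
i=41 'c': node 4→9  → match P5@[40:41]
i=42 'c': node 9→10
i=43 'a': node 10→11  → match P4@[43:43]
i=44 'a': node 11→12  → match P2@[40:44],P4@[44:44],P6@[41:44]
i=45 'a': node 12→13 ·f  → match P4@[45:45]
i=46 'c': node 13→1 ·f
i=47 'c': node 1→2
i=48 'c': node 2→2 ·f
i=49 'b': node 2→3  → match P0@[47:49]
i=50 'b': node 3→4 ·f
i=51 'a': node 4→5  → match P4@[51:51]
i=52 'c': node 5→6  → match P3@[50:52]
i=53 'a': node 6→13 ·f  → match P4@[53:53]
i=54 'a': node 13→13 ·f  → match P4@[54:54]
i=55 'c': node 13→1 ·f
i=56 'c': node 1→2
i=57 'b': node 2→3  → match P0@[55:57]
i=58 'c': node 3→9 ·f  → match P5@[57:58]
i=59 'c': node 9→10
i=60 'b': node 10→3 ·f  → match P0@[58:60]
i=61 'c': node 3→9 ·f  → match P5@[60:61]
i=62 'c': node 9→10
i=63 'b': node 10→3 ·f  → match P0@[61:63]
i=64 'b': node 3→4 ·f
i=65 'a': node 4→5  → match P4@[65:65]
i=66 'b': node 5→4 ·f
i=67 'c': node 4→9  → match P5@[66:67]
i=68 'c': node 9→10
i=69 'a': node 10→11  → match P4@[69:69]
i=70 'a': node 11→12  → match P2@[66:70],P4@[70:70],P6@[67:70]
i=71 'a': node 12→13 ·f  → match P4@[71:71]
i=72 'b': node 13→4 ·f
i=73 'b': node 4→4 ·f
i=74 'b': node 4→4 ·f
i=75 'a': node 4→5  → match P4@[75:75]
i=76 'b': node 5→4 ·f
i=77 'c': node 4→9  → match P5@[76:77]
i=78 'c': node 9→10

All matches (sorted): [[1,4],[2,3],[4,0],[5,4],[6,3],[8,1],[9,4],[10,4],[10,6],[11,4],[13,4],[14,3],[16,1],[17,0],[20,5],[23,0],[25,5],[27,4],[28,2],[28,4],[28,6],[29,4],[31,4],[32,4],[35,4],[36,3],[38,1],[39,4],[41,5],[43,4],[44,2],[44,4],[44,6],[45,4],[49,0],[51,4],[52,3],[53,4],[54,4],[57,0],[58,5],[60,0],[61,5],[63,0],[65,4],[67,5],[69,4],[70,2],[70,4],[70,6],[71,4],[75,4],[77,5]]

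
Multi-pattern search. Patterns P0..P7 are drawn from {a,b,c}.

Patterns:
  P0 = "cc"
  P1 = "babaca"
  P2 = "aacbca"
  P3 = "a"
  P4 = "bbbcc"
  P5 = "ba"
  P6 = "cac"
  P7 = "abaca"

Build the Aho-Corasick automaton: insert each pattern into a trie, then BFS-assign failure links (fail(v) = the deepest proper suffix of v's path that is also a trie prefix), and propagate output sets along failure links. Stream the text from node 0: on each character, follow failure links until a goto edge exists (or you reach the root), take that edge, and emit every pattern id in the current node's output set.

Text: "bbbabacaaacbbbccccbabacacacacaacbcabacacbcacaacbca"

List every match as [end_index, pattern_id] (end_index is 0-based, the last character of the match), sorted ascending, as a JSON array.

Construct AC machine:
Trie (insert patterns):
  n0 'ε': a→9 b→3 c→1
  n1 'c': a→19 c→2
  n2 'cc': ·  ←P0
  n3 'b': a→4 b→15
  n4 'ba': b→5  ←P5
  n5 'bab': a→6
  n6 'baba': c→7
  n7 'babac': a→8
  n8 'babaca': ·  ←P1
  n9 'a': a→10 b→21  ←P3
  n10 'aa': c→11
  n11 'aac': b→12
  n12 'aacb': c→13
  n13 'aacbc': a→14
  n14 'aacbca': ·  ←P2
  n15 'bb': b→16
  n16 'bbb': c→17
  n17 'bbbc': c→18
  n18 'bbbcc': ·  ←P4
  n19 'ca': c→20
  n20 'cac': ·  ←P6
  n21 'ab': a→22
  n22 'aba': c→23
  n23 'abac': a→24
  n24 'abaca': ·  ←P7

BFS fail/out derivation:
  n1('c'): parent n0 fail=0; on 'c' 0 → fail=0;  out ∅∪∅=∅
  n3('b'): parent n0 fail=0; on 'b' 0 → fail=0;  out ∅∪∅=∅
  n9('a'): parent n0 fail=0; on 'a' 0 → fail=0;  out {3}∪∅={3}
  n2('cc'): parent n1 fail=0; on 'c' 0 → fail=1;  out {0}∪∅={0}
  n4('ba'): parent n3 fail=0; on 'a' 0 → fail=9;  out {5}∪{3}={3,5}
  n10('aa'): parent n9 fail=0; on 'a' 0 → fail=9;  out ∅∪{3}={3}
  n15('bb'): parent n3 fail=0; on 'b' 0 → fail=3;  out ∅∪∅=∅
  n19('ca'): parent n1 fail=0; on 'a' 0 → fail=9;  out ∅∪{3}={3}
  n21('ab'): parent n9 fail=0; on 'b' 0 → fail=3;  out ∅∪∅=∅
  n5('bab'): parent n4 fail=9; on 'b' 9 → fail=21;  out ∅∪∅=∅
  n11('aac'): parent n10 fail=9; on 'c' 9→0 → fail=1;  out ∅∪∅=∅
  n16('bbb'): parent n15 fail=3; on 'b' 3 → fail=15;  out ∅∪∅=∅
  n20('cac'): parent n19 fail=9; on 'c' 9→0 → fail=1;  out {6}∪∅={6}
  n22('aba'): parent n21 fail=3; on 'a' 3 → fail=4;  out ∅∪{3,5}={3,5}
  n6('baba'): parent n5 fail=21; on 'a' 21 → fail=22;  out ∅∪{3,5}={3,5}
  n12('aacb'): parent n11 fail=1; on 'b' 1→0 → fail=3;  out ∅∪∅=∅
  n17('bbbc'): parent n16 fail=15; on 'c' 15→3→0 → fail=1;  out ∅∪∅=∅
  n23('abac'): parent n22 fail=4; on 'c' 4→9→0 → fail=1;  out ∅∪∅=∅
  n7('babac'): parent n6 fail=22; on 'c' 22 → fail=23;  out ∅∪∅=∅
  n13('aacbc'): parent n12 fail=3; on 'c' 3→0 → fail=1;  out ∅∪∅=∅
  n18('bbbcc'): parent n17 fail=1; on 'c' 1 → fail=2;  out {4}∪{0}={0,4}
  n24('abaca'): parent n23 fail=1; on 'a' 1 → fail=19;  out {7}∪{3}={3,7}
  n8('babaca'): parent n7 fail=23; on 'a' 23 → fail=24;  out {1}∪{3,7}={1,3,7}
  n14('aacbca'): parent n13 fail=1; on 'a' 1 → fail=19;  out {2}∪{3}={2,3}

Scan:
pos 0 'b': at 3
pos 1 'b': at 15
pos 2 'b': at 16
pos 3 'a': at 4 (via fail)  → match P3@[3:3],P5@[2:3]
pos 4 'b': at 5
pos 5 'a': at 6  → match P3@[5:5],P5@[4:5]
pos 6 'c': at 7
pos 7 'a': at 8  → match P1@[2:7],P3@[7:7],P7@[3:7]
pos 8 'a': at 10 (via fail)  → match P3@[8:8]
pos 9 'a': at 10 (via fail)  → match P3@[9:9]
pos 10 'c': at 11
pos 11 'b': at 12
pos 12 'b': at 15 (via fail)
pos 13 'b': at 16
pos 14 'c': at 17
pos 15 'c': at 18  → match P0@[14:15],P4@[11:15]
pos 16 'c': at 2 (via fail)  → match P0@[15:16]
pos 17 'c': at 2 (via fail)  → match P0@[16:17]
pos 18 'b': at 3 (via fail)
pos 19 'a': at 4  → match P3@[19:19],P5@[18:19]
pos 20 'b': at 5
pos 21 'a': at 6  → match P3@[21:21],P5@[20:21]
pos 22 'c': at 7
pos 23 'a': at 8  → match P1@[18:23],P3@[23:23],P7@[19:23]
pos 24 'c': at 20 (via fail)  → match P6@[22:24]
pos 25 'a': at 19 (via fail)  → match P3@[25:25]
pos 26 'c': at 20  → match P6@[24:26]
pos 27 'a': at 19 (via fail)  → match P3@[27:27]
pos 28 'c': at 20  → match P6@[26:28]
pos 29 'a': at 19 (via fail)  → match P3@[29:29]
pos 30 'a': at 10 (via fail)  → match P3@[30:30]
pos 31 'c': at 11
pos 32 'b': at 12
pos 33 'c': at 13
pos 34 'a': at 14  → match P2@[29:34],P3@[34:34]
pos 35 'b': at 21 (via fail)
pos 36 'a': at 22  → match P3@[36:36],P5@[35:36]
pos 37 'c': at 23
pos 38 'a': at 24  → match P3@[38:38],P7@[34:38]
pos 39 'c': at 20 (via fail)  → match P6@[37:39]
pos 40 'b': at 3 (via fail)
pos 41 'c': at 1 (via fail)
pos 42 'a': at 19  → match P3@[42:42]
pos 43 'c': at 20  → match P6@[41:43]
pos 44 'a': at 19 (via fail)  → match P3@[44:44]
pos 45 'a': at 10 (via fail)  → match P3@[45:45]
pos 46 'c': at 11
pos 47 'b': at 12
pos 48 'c': at 13
pos 49 'a': at 14  → match P2@[44:49],P3@[49:49]

Matches: [[3,3],[3,5],[5,3],[5,5],[7,1],[7,3],[7,7],[8,3],[9,3],[15,0],[15,4],[16,0],[17,0],[19,3],[19,5],[21,3],[21,5],[23,1],[23,3],[23,7],[24,6],[25,3],[26,6],[27,3],[28,6],[29,3],[30,3],[34,2],[34,3],[36,3],[36,5],[38,3],[38,7],[39,6],[42,3],[43,6],[44,3],[45,3],[49,2],[49,3]]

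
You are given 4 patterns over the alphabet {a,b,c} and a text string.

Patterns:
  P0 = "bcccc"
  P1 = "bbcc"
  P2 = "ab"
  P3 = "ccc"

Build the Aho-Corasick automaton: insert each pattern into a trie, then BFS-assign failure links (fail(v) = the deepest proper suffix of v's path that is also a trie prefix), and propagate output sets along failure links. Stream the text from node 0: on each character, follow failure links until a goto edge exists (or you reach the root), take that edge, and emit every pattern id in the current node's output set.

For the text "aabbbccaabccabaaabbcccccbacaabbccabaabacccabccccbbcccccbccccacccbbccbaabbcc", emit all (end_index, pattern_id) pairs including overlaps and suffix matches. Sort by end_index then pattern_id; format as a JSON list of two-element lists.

Build:
Trie (insert patterns):
  0='ε' goto a→9 b→1 c→11
  1='b' goto b→6 c→2
  2='bc' goto c→3
  3='bcc' goto c→4
  4='bccc' goto c→5
  5='bcccc' goto ·  [P0 ends]
  6='bb' goto c→7
  7='bbc' goto c→8
  8='bbcc' goto ·  [P1 ends]
  9='a' goto b→10
  10='ab' goto ·  [P2 ends]
  11='c' goto c→12
  12='cc' goto c→13
  13='ccc' goto ·  [P3 ends]

Failure links (BFS by depth):
  n1('b'): parent n0 fail=0; on 'b' 0 → fail=0;  out ∅∪∅=∅
  n9('a'): parent n0 fail=0; on 'a' 0 → fail=0;  out ∅∪∅=∅
  n11('c'): parent n0 fail=0; on 'c' 0 → fail=0;  out ∅∪∅=∅
  n2('bc'): parent n1 fail=0; on 'c' 0 → fail=11;  out ∅∪∅=∅
  n6('bb'): parent n1 fail=0; on 'b' 0 → fail=1;  out ∅∪∅=∅
  n10('ab'): parent n9 fail=0; on 'b' 0 → fail=1;  out {2}∪∅={2}
  n12('cc'): parent n11 fail=0; on 'c' 0 → fail=11;  out ∅∪∅=∅
  n3('bcc'): parent n2 fail=11; on 'c' 11 → fail=12;  out ∅∪∅=∅
  n7('bbc'): parent n6 fail=1; on 'c' 1 → fail=2;  out ∅∪∅=∅
  n13('ccc'): parent n12 fail=11; on 'c' 11 → fail=12;  out {3}∪∅={3}
  n4('bccc'): parent n3 fail=12; on 'c' 12 → fail=13;  out ∅∪{3}={3}
  n8('bbcc'): parent n7 fail=2; on 'c' 2 → fail=3;  out {1}∪∅={1}
  n5('bcccc'): parent n4 fail=13; on 'c' 13→12 → fail=13;  out {0}∪{3}={0,3}

Scan:
[0] read 'a'  n0⇒n9
[1] read 'a'  n9⇒n9 (via fail)
[2] read 'b'  n9⇒n10  ** P2@[1:2]
[3] read 'b'  n10⇒n6 (via fail)
[4] read 'b'  n6⇒n6 (via fail)
[5] read 'c'  n6⇒n7
[6] read 'c'  n7⇒n8  ** P1@[3:6]
[7] read 'a'  n8⇒n9 (via fail)
[8] read 'a'  n9⇒n9 (via fail)
[9] read 'b'  n9⇒n10  ** P2@[8:9]
[10] read 'c'  n10⇒n2 (via fail)
[11] read 'c'  n2⇒n3
[12] read 'a'  n3⇒n9 (via fail)
[13] read 'b'  n9⇒n10  ** P2@[12:13]
[14] read 'a'  n10⇒n9 (via fail)
[15] read 'a'  n9⇒n9 (via fail)
[16] read 'a'  n9⇒n9 (via fail)
[17] read 'b'  n9⇒n10  ** P2@[16:17]
[18] read 'b'  n10⇒n6 (via fail)
[19] read 'c'  n6⇒n7
[20] read 'c'  n7⇒n8  ** P1@[17:20]
[21] read 'c'  n8⇒n4 (via fail)  ** P3@[19:21]
[22] read 'c'  n4⇒n5  ** P0@[18:22],P3@[20:22]
[23] read 'c'  n5⇒n13 (via fail)  ** P3@[21:23]
[24] read 'b'  n13⇒n1 (via fail)
[25] read 'a'  n1⇒n9 (via fail)
[26] read 'c'  n9⇒n11 (via fail)
[27] read 'a'  n11⇒n9 (via fail)
[28] read 'a'  n9⇒n9 (via fail)
[29] read 'b'  n9⇒n10  ** P2@[28:29]
[30] read 'b'  n10⇒n6 (via fail)
[31] read 'c'  n6⇒n7
[32] read 'c'  n7⇒n8  ** P1@[29:32]
[33] read 'a'  n8⇒n9 (via fail)
[34] read 'b'  n9⇒n10  ** P2@[33:34]
[35] read 'a'  n10⇒n9 (via fail)
[36] read 'a'  n9⇒n9 (via fail)
[37] read 'b'  n9⇒n10  ** P2@[36:37]
[38] read 'a'  n10⇒n9 (via fail)
[39] read 'c'  n9⇒n11 (via fail)
[40] read 'c'  n11⇒n12
[41] read 'c'  n12⇒n13  ** P3@[39:41]
[42] read 'a'  n13⇒n9 (via fail)
[43] read 'b'  n9⇒n10  ** P2@[42:43]
[44] read 'c'  n10⇒n2 (via fail)
[45] read 'c'  n2⇒n3
[46] read 'c'  n3⇒n4  ** P3@[44:46]
[47] read 'c'  n4⇒n5  ** P0@[43:47],P3@[45:47]
[48] read 'b'  n5⇒n1 (via fail)
[49] read 'b'  n1⇒n6
[50] read 'c'  n6⇒n7
[51] read 'c'  n7⇒n8  ** P1@[48:51]
[52] read 'c'  n8⇒n4 (via fail)  ** P3@[50:52]
[53] read 'c'  n4⇒n5  ** P0@[49:53],P3@[51:53]
[54] read 'c'  n5⇒n13 (via fail)  ** P3@[52:54]
[55] read 'b'  n13⇒n1 (via fail)
[56] read 'c'  n1⇒n2
[57] read 'c'  n2⇒n3
[58] read 'c'  n3⇒n4  ** P3@[56:58]
[59] read 'c'  n4⇒n5  ** P0@[55:59],P3@[57:59]
[60] read 'a'  n5⇒n9 (via fail)
[61] read 'c'  n9⇒n11 (via fail)
[62] read 'c'  n11⇒n12
[63] read 'c'  n12⇒n13  ** P3@[61:63]
[64] read 'b'  n13⇒n1 (via fail)
[65] read 'b'  n1⇒n6
[66] read 'c'  n6⇒n7
[67] read 'c'  n7⇒n8  ** P1@[64:67]
[68] read 'b'  n8⇒n1 (via fail)
[69] read 'a'  n1⇒n9 (via fail)
[70] read 'a'  n9⇒n9 (via fail)
[71] read 'b'  n9⇒n10  ** P2@[70:71]
[72] read 'b'  n10⇒n6 (via fail)
[73] read 'c'  n6⇒n7
[74] read 'c'  n7⇒n8  ** P1@[71:74]

Matches: [[2,2],[6,1],[9,2],[13,2],[17,2],[20,1],[21,3],[22,0],[22,3],[23,3],[29,2],[32,1],[34,2],[37,2],[41,3],[43,2],[46,3],[47,0],[47,3],[51,1],[52,3],[53,0],[53,3],[54,3],[58,3],[59,0],[59,3],[63,3],[67,1],[71,2],[74,1]]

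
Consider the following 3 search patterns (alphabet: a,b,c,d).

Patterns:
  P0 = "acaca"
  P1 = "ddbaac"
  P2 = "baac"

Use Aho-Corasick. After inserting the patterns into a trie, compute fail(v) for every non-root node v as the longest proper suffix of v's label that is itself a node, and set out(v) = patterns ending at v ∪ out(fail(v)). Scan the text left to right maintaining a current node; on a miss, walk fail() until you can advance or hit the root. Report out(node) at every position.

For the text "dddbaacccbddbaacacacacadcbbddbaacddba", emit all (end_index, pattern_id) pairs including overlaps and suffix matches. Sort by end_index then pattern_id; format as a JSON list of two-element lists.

Construct AC machine:
Trie nodes:
  n0 'ε': a→1 b→12 d→6
  n1 'a': c→2
  n2 'ac': a→3
  n3 'aca': c→4
  n4 'acac': a→5
  n5 'acaca': ·  [P0 ends]
  n6 'd': d→7
  n7 'dd': b→8
  n8 'ddb': a→9
  n9 'ddba': a→10
  n10 'ddbaa': c→11
  n11 'ddbaac': ·  [P1 ends]
  n12 'b': a→13
  n13 'ba': a→14
  n14 'baa': c→15
  n15 'baac': ·  [P2 ends]

Failure links (BFS by depth):
  fail(1) 'a': from fail(0)=0 chase 'a': 0 ⇒ 0;  out=∅∪out(0)=∅
  fail(6) 'd': from fail(0)=0 chase 'd': 0 ⇒ 0;  out=∅∪out(0)=∅
  fail(12) 'b': from fail(0)=0 chase 'b': 0 ⇒ 0;  out=∅∪out(0)=∅
  fail(2) 'ac': from fail(1)=0 chase 'c': 0 ⇒ 0;  out=∅∪out(0)=∅
  fail(7) 'dd': from fail(6)=0 chase 'd': 0 ⇒ 6;  out=∅∪out(6)=∅
  fail(13) 'ba': from fail(12)=0 chase 'a': 0 ⇒ 1;  out=∅∪out(1)=∅
  fail(3) 'aca': from fail(2)=0 chase 'a': 0 ⇒ 1;  out=∅∪out(1)=∅
  fail(8) 'ddb': from fail(7)=6 chase 'b': 6→0 ⇒ 12;  out=∅∪out(12)=∅
  fail(14) 'baa': from fail(13)=1 chase 'a': 1→0 ⇒ 1;  out=∅∪out(1)=∅
  fail(4) 'acac': from fail(3)=1 chase 'c': 1 ⇒ 2;  out=∅∪out(2)=∅
  fail(9) 'ddba': from fail(8)=12 chase 'a': 12 ⇒ 13;  out=∅∪out(13)=∅
  fail(15) 'baac': from fail(14)=1 chase 'c': 1 ⇒ 2;  out={2}∪out(2)={2}
  fail(5) 'acaca': from fail(4)=2 chase 'a': 2 ⇒ 3;  out={0}∪out(3)={0}
  fail(10) 'ddbaa': from fail(9)=13 chase 'a': 13 ⇒ 14;  out=∅∪out(14)=∅
  fail(11) 'ddbaac': from fail(10)=14 chase 'c': 14 ⇒ 15;  out={1}∪out(15)={1,2}

Scan:
[0] read 'd'  n0⇒n6
[1] read 'd'  n6⇒n7
[2] read 'd'  n7⇒n7 (fail-walked)
[3] read 'b'  n7⇒n8
[4] read 'a'  n8⇒n9
[5] read 'a'  n9⇒n10
[6] read 'c'  n10⇒n11  emit P1@[1:6],P2@[3:6]
[7] read 'c'  n11⇒n0 (fail-walked)
[8] read 'c'  n0⇒n0
[9] read 'b'  n0⇒n12
[10] read 'd'  n12⇒n6 (fail-walked)
[11] read 'd'  n6⇒n7
[12] read 'b'  n7⇒n8
[13] read 'a'  n8⇒n9
[14] read 'a'  n9⇒n10
[15] read 'c'  n10⇒n11  emit P1@[10:15],P2@[12:15]
[16] read 'a'  n11⇒n3 (fail-walked)
[17] read 'c'  n3⇒n4
[18] read 'a'  n4⇒n5  emit P0@[14:18]
[19] read 'c'  n5⇒n4 (fail-walked)
[20] read 'a'  n4⇒n5  emit P0@[16:20]
[21] read 'c'  n5⇒n4 (fail-walked)
[22] read 'a'  n4⇒n5  emit P0@[18:22]
[23] read 'd'  n5⇒n6 (fail-walked)
[24] read 'c'  n6⇒n0 (fail-walked)
[25] read 'b'  n0⇒n12
[26] read 'b'  n12⇒n12 (fail-walked)
[27] read 'd'  n12⇒n6 (fail-walked)
[28] read 'd'  n6⇒n7
[29] read 'b'  n7⇒n8
[30] read 'a'  n8⇒n9
[31] read 'a'  n9⇒n10
[32] read 'c'  n10⇒n11  emit P1@[27:32],P2@[29:32]
[33] read 'd'  n11⇒n6 (fail-walked)
[34] read 'd'  n6⇒n7
[35] read 'b'  n7⇒n8
[36] read 'a'  n8⇒n9

All matches (sorted): [[6,1],[6,2],[15,1],[15,2],[18,0],[20,0],[22,0],[32,1],[32,2]]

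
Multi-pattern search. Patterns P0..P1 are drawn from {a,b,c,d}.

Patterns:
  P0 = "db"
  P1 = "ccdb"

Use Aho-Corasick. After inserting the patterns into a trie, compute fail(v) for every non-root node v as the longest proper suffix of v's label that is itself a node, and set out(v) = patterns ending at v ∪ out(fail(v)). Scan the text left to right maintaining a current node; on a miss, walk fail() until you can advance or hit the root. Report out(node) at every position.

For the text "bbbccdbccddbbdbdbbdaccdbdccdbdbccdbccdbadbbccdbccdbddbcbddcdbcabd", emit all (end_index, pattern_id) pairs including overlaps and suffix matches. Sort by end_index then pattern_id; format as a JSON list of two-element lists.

Construct AC machine:
Trie (insert patterns):
  0='ε' goto c→3 d→1
  1='d' goto b→2
  2='db' goto ·  [P0 ends]
  3='c' goto c→4
  4='cc' goto d→5
  5='ccd' goto b→6
  6='ccdb' goto ·  [P1 ends]

BFS fail/out derivation:
  n1('d'): parent n0 fail=0; on 'd' 0 → fail=0;  out ∅∪∅=∅
  n3('c'): parent n0 fail=0; on 'c' 0 → fail=0;  out ∅∪∅=∅
  n2('db'): parent n1 fail=0; on 'b' 0 → fail=0;  out {0}∪∅={0}
  n4('cc'): parent n3 fail=0; on 'c' 0 → fail=3;  out ∅∪∅=∅
  n5('ccd'): parent n4 fail=3; on 'd' 3→0 → fail=1;  out ∅∪∅=∅
  n6('ccdb'): parent n5 fail=1; on 'b' 1 → fail=2;  out {1}∪{0}={0,1}

Scan:
[0] read 'b'  n0⇒n0
[1] read 'b'  n0⇒n0
[2] read 'b'  n0⇒n0
[3] read 'c'  n0⇒n3
[4] read 'c'  n3⇒n4
[5] read 'd'  n4⇒n5
[6] read 'b'  n5⇒n6  ** P0@[5:6],P1@[3:6]
[7] read 'c'  n6⇒n3 (via fail)
[8] read 'c'  n3⇒n4
[9] read 'd'  n4⇒n5
[10] read 'd'  n5⇒n1 (via fail)
[11] read 'b'  n1⇒n2  ** P0@[10:11]
[12] read 'b'  n2⇒n0 (via fail)
[13] read 'd'  n0⇒n1
[14] read 'b'  n1⇒n2  ** P0@[13:14]
[15] read 'd'  n2⇒n1 (via fail)
[16] read 'b'  n1⇒n2  ** P0@[15:16]
[17] read 'b'  n2⇒n0 (via fail)
[18] read 'd'  n0⇒n1
[19] read 'a'  n1⇒n0 (via fail)
[20] read 'c'  n0⇒n3
[21] read 'c'  n3⇒n4
[22] read 'd'  n4⇒n5
[23] read 'b'  n5⇒n6  ** P0@[22:23],P1@[20:23]
[24] read 'd'  n6⇒n1 (via fail)
[25] read 'c'  n1⇒n3 (via fail)
[26] read 'c'  n3⇒n4
[27] read 'd'  n4⇒n5
[28] read 'b'  n5⇒n6  ** P0@[27:28],P1@[25:28]
[29] read 'd'  n6⇒n1 (via fail)
[30] read 'b'  n1⇒n2  ** P0@[29:30]
[31] read 'c'  n2⇒n3 (via fail)
[32] read 'c'  n3⇒n4
[33] read 'd'  n4⇒n5
[34] read 'b'  n5⇒n6  ** P0@[33:34],P1@[31:34]
[35] read 'c'  n6⇒n3 (via fail)
[36] read 'c'  n3⇒n4
[37] read 'd'  n4⇒n5
[38] read 'b'  n5⇒n6  ** P0@[37:38],P1@[35:38]
[39] read 'a'  n6⇒n0 (via fail)
[40] read 'd'  n0⇒n1
[41] read 'b'  n1⇒n2  ** P0@[40:41]
[42] read 'b'  n2⇒n0 (via fail)
[43] read 'c'  n0⇒n3
[44] read 'c'  n3⇒n4
[45] read 'd'  n4⇒n5
[46] read 'b'  n5⇒n6  ** P0@[45:46],P1@[43:46]
[47] read 'c'  n6⇒n3 (via fail)
[48] read 'c'  n3⇒n4
[49] read 'd'  n4⇒n5
[50] read 'b'  n5⇒n6  ** P0@[49:50],P1@[47:50]
[51] read 'd'  n6⇒n1 (via fail)
[52] read 'd'  n1⇒n1 (via fail)
[53] read 'b'  n1⇒n2  ** P0@[52:53]
[54] read 'c'  n2⇒n3 (via fail)
[55] read 'b'  n3⇒n0 (via fail)
[56] read 'd'  n0⇒n1
[57] read 'd'  n1⇒n1 (via fail)
[58] read 'c'  n1⇒n3 (via fail)
[59] read 'd'  n3⇒n1 (via fail)
[60] read 'b'  n1⇒n2  ** P0@[59:60]
[61] read 'c'  n2⇒n3 (via fail)
[62] read 'a'  n3⇒n0 (via fail)
[63] read 'b'  n0⇒n0
[64] read 'd'  n0⇒n1

Result: [[6,0],[6,1],[11,0],[14,0],[16,0],[23,0],[23,1],[28,0],[28,1],[30,0],[34,0],[34,1],[38,0],[38,1],[41,0],[46,0],[46,1],[50,0],[50,1],[53,0],[60,0]]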